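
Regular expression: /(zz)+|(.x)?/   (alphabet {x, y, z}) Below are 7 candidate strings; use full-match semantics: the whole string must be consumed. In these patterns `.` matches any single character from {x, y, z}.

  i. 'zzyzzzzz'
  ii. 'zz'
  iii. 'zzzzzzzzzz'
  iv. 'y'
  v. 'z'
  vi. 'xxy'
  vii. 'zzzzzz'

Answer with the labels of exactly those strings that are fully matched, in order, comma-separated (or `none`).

ii, iii, vii

i → no match
ii → match
iii → match
iv → no match
v → no match
vi → no match
vii → match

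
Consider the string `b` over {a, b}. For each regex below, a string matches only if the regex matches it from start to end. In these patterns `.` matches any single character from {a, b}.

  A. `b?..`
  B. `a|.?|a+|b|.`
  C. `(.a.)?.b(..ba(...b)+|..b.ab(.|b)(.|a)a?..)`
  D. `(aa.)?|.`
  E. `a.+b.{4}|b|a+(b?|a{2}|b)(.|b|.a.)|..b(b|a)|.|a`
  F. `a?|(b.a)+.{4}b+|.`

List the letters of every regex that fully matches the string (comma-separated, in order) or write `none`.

B, D, E, F

A → no match
B → match
C → no match
D → match
E → match
F → match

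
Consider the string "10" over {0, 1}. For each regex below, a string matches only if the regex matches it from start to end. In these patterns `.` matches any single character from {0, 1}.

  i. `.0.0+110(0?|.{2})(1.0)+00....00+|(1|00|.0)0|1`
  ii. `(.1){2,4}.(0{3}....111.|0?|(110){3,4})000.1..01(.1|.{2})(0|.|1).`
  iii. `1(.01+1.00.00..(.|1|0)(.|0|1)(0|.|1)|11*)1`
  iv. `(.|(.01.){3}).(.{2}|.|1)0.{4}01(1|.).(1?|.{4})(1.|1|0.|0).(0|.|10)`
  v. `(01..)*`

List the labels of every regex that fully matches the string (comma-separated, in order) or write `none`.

i

i → match
ii → no match
iii → no match — must end with "1"
iv → no match
v → no match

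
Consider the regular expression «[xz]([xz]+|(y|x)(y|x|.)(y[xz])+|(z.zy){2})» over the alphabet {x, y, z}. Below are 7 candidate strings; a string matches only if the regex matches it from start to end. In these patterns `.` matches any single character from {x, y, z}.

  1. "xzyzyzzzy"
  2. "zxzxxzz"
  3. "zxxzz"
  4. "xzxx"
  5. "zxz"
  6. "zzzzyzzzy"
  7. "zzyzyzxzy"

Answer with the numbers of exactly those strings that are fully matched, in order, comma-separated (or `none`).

1, 2, 3, 4, 5, 6, 7

1. "xzyzyzzzy" → match
2. "zxzxxzz" → match
3. "zxxzz" → match
4. "xzxx" → match
5. "zxz" → match
6. "zzzzyzzzy" → match
7. "zzyzyzxzy" → match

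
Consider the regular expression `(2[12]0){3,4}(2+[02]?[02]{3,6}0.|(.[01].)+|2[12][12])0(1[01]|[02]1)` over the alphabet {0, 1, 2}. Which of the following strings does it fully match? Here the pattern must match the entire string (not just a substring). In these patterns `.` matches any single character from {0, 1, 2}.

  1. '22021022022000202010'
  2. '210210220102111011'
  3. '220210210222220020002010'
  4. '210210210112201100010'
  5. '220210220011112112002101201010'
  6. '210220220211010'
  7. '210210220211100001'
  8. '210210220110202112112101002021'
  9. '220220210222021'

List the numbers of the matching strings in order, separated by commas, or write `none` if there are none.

1, 2, 3, 4, 5, 6, 7, 8, 9

1 → match
2 → match
3 → match
4 → match
5 → match
6 → match
7 → match
8 → match
9 → match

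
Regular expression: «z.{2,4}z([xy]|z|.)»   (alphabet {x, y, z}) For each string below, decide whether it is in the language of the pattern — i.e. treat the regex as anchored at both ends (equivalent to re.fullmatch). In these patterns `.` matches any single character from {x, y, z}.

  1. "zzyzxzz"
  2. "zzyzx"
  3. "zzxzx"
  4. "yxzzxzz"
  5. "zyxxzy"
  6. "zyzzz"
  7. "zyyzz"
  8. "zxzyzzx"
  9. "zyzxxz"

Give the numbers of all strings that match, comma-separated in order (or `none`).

1 → match
2 → match
3 → match
4 → no match — must start with "z"
5 → match
6 → match
7 → match
8 → match
9 → no match

1, 2, 3, 5, 6, 7, 8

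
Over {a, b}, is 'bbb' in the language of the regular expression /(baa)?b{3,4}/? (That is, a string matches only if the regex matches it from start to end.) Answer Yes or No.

Yes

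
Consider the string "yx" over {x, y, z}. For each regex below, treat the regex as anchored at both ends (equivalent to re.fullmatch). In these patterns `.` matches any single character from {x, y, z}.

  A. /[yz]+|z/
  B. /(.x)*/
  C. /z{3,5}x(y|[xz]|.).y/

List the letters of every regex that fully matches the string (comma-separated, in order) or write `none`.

A → no match
B → match
C → no match — must start with "z"

B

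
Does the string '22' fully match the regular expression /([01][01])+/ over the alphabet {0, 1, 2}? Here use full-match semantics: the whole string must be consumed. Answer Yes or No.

No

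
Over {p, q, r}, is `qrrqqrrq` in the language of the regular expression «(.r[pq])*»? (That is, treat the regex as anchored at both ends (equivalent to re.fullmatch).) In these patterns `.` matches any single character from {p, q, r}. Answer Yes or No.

No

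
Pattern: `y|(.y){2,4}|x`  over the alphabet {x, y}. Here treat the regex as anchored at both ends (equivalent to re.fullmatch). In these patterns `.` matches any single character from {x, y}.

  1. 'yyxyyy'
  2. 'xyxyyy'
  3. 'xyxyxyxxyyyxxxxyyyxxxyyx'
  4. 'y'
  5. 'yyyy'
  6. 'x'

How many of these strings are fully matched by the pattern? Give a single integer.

5

1 → match
2 → match
3 → no match
4 → match
5 → match
6 → match
Total matched: 5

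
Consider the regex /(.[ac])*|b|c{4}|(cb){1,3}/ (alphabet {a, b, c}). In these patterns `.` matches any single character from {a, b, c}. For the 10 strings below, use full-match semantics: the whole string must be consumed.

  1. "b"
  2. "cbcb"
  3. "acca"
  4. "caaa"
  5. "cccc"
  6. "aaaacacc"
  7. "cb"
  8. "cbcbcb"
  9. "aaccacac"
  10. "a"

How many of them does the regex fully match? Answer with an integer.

1. "b" → match
2. "cbcb" → match
3. "acca" → match
4. "caaa" → match
5. "cccc" → match
6. "aaaacacc" → match
7. "cb" → match
8. "cbcbcb" → match
9. "aaccacac" → match
10. "a" → no match
Total matched: 9

9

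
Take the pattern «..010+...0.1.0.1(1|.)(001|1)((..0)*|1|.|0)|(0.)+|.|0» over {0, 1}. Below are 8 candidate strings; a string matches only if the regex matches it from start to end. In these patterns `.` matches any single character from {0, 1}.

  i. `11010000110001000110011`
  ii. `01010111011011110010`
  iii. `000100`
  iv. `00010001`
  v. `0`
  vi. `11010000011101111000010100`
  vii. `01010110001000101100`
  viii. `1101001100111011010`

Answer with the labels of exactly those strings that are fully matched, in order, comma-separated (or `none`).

i → match
ii → no match
iii → match
iv → match
v → match
vi → match
vii → match
viii → match

i, iii, iv, v, vi, vii, viii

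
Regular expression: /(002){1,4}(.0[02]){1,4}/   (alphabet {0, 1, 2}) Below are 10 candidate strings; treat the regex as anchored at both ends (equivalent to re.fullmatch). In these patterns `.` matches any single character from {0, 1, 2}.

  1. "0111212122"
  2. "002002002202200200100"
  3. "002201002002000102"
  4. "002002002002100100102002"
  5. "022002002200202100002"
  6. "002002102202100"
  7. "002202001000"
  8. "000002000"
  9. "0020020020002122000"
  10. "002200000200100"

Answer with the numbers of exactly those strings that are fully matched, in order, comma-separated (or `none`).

2, 4, 6, 10

1 → no match — must start with "002"
2 → match
3 → no match
4 → match
5 → no match — must start with "002"
6 → match
7 → no match
8 → no match — must start with "002"
9 → no match
10 → match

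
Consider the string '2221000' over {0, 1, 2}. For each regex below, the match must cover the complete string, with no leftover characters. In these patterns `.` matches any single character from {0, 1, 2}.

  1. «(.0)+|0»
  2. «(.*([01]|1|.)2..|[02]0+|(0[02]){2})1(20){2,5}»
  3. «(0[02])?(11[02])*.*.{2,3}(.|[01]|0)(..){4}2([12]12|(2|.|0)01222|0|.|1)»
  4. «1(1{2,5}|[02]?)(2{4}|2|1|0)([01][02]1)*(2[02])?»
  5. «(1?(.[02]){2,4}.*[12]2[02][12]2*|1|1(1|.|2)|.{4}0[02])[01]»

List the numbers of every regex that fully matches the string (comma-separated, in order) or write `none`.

1 → no match
2 → no match — must end with '20'
3 → no match
4 → no match — must start with '1'
5 → match

5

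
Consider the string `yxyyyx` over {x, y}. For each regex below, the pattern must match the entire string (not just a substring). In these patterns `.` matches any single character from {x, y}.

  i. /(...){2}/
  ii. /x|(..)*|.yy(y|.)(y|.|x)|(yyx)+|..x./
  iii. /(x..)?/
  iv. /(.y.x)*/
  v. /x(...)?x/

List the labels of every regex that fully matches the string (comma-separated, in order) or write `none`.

i, ii

i → match
ii → match
iii → no match
iv → no match
v → no match — must start with `x`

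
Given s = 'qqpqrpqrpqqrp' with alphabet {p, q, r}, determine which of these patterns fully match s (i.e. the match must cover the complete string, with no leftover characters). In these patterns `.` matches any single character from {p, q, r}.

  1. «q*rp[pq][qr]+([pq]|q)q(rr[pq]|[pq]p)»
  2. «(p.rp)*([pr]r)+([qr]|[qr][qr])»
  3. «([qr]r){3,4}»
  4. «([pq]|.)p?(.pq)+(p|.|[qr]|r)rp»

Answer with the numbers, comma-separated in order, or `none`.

4

1 → no match
2 → no match
3 → no match — must end with 'r'
4 → match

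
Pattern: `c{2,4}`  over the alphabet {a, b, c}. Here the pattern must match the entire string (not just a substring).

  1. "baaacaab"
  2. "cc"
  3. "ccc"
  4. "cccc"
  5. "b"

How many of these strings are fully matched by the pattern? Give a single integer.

1 → no match — must start with "c"
2 → match
3 → match
4 → match
5 → no match — must start with "c"
Total matched: 3

3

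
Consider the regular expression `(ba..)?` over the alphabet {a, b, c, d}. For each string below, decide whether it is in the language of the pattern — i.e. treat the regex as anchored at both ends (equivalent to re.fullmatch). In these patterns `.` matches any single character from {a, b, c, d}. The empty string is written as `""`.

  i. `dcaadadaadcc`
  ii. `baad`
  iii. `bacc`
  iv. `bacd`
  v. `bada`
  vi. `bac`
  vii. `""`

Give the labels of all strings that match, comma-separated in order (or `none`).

ii, iii, iv, v, vii

i → no match
ii → match
iii → match
iv → match
v → match
vi → no match
vii → match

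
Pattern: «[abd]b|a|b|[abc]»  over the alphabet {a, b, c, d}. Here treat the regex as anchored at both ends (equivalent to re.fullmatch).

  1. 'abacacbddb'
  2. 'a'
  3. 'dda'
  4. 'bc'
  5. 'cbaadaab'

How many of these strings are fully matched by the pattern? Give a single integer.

1 → no match
2 → match
3 → no match
4 → no match
5 → no match
Total matched: 1

1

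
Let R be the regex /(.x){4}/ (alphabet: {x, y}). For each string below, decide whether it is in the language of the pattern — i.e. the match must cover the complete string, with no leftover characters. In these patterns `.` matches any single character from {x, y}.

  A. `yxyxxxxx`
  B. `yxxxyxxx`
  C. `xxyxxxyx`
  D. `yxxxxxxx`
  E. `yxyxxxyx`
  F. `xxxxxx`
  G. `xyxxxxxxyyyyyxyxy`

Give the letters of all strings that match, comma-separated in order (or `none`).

A, B, C, D, E

A → match
B → match
C → match
D → match
E → match
F → no match
G → no match — must end with `x`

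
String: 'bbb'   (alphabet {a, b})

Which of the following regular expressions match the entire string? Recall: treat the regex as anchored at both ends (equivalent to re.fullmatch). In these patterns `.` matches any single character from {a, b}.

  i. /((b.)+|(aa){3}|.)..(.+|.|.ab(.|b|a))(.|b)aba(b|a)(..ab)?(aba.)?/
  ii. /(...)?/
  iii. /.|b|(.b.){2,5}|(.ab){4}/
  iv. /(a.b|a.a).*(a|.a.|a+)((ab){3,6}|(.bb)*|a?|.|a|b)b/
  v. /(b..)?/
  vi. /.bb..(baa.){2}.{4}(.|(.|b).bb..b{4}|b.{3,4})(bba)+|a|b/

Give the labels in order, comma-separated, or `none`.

i → no match
ii → match
iii → no match
iv → no match — must start with 'a'
v → match
vi → no match

ii, v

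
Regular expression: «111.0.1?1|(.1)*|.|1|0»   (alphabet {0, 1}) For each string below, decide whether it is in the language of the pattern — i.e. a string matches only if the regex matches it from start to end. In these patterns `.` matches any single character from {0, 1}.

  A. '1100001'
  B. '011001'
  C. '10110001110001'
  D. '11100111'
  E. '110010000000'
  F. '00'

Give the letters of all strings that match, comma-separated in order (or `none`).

A → no match
B → no match
C → no match
D → match
E → no match
F → no match

D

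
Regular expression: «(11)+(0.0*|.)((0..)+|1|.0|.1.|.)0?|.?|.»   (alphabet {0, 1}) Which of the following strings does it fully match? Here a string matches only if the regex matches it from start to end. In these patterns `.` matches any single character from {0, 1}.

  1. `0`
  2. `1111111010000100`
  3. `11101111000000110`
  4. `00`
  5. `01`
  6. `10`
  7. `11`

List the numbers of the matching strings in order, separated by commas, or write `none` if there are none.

1 → match
2 → no match
3 → no match
4 → no match
5 → no match
6 → no match
7 → no match

1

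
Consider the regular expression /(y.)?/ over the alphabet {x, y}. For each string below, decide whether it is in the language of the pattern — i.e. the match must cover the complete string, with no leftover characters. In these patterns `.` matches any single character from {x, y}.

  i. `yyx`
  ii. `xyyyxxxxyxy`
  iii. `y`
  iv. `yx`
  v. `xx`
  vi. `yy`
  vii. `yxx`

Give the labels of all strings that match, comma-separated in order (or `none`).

iv, vi

i → no match
ii → no match
iii → no match
iv → match
v → no match
vi → match
vii → no match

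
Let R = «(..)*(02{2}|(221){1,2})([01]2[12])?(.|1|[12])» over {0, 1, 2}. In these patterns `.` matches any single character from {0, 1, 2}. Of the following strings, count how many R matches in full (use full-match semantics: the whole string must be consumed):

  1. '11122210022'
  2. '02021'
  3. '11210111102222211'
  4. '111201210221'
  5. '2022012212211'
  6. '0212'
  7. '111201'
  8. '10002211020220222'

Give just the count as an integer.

3

1 → no match
2 → no match
3 → no match
4 → match
5 → match
6 → no match
7 → no match
8 → match
Total matched: 3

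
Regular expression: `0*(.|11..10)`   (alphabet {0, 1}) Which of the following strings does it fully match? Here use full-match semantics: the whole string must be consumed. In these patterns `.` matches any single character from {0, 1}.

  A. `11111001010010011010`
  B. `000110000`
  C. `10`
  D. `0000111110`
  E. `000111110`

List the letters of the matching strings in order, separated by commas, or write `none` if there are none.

D, E

A → no match
B. `000110000` → no match
C. `10` → no match
D. `0000111110` → match
E. `000111110` → match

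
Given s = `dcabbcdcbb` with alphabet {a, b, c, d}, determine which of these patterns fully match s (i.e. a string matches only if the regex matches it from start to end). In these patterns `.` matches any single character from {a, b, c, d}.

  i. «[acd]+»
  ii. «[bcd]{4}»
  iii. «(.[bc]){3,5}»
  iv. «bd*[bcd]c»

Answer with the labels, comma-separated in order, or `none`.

i → no match
ii → no match
iii → match
iv → no match — must start with `b`

iii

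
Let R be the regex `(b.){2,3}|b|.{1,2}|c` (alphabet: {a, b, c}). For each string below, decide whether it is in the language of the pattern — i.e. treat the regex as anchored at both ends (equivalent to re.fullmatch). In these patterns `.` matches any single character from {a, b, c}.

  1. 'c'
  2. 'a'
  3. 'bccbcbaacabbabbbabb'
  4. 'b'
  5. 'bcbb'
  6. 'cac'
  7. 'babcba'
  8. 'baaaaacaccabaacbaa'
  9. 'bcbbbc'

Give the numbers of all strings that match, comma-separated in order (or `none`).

1 → match
2 → match
3 → no match
4 → match
5 → match
6 → no match
7 → match
8 → no match
9 → match

1, 2, 4, 5, 7, 9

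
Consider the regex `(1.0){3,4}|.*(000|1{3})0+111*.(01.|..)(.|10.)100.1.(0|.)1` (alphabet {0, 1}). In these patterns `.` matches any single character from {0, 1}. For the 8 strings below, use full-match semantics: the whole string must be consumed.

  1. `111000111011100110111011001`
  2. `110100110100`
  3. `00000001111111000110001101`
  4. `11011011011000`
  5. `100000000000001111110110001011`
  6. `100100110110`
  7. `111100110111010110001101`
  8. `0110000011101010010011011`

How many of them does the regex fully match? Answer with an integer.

5

1 → no match
2 → match
3 → match
4 → no match
5 → match
6 → match
7 → no match
8 → match
Total matched: 5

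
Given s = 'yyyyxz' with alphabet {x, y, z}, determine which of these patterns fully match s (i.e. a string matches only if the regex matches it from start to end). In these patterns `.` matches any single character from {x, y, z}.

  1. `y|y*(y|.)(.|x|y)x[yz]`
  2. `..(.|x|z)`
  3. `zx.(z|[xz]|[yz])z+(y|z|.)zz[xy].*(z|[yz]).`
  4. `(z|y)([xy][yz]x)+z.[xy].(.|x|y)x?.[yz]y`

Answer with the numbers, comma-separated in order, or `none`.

1 → match
2 → no match
3 → no match — must start with 'zx'
4 → no match — must end with 'y'

1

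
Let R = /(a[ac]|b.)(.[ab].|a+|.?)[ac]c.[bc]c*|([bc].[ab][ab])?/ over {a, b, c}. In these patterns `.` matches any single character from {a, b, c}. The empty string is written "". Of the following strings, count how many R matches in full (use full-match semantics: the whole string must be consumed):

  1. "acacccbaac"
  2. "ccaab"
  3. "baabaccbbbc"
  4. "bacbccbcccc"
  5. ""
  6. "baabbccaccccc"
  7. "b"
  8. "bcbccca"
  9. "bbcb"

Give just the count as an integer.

1 → no match
2 → no match
3 → no match
4 → no match
5 → match
6 → match
7 → no match
8 → no match
9 → no match
Total matched: 2

2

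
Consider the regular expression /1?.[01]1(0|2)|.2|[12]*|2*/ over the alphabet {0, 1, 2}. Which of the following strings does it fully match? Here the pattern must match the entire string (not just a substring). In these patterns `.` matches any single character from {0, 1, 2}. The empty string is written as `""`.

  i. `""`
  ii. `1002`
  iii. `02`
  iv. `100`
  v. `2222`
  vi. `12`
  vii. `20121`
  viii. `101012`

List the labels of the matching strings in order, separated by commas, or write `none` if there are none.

i → match
ii → no match
iii → match
iv → no match
v → match
vi → match
vii → no match
viii → no match

i, iii, v, vi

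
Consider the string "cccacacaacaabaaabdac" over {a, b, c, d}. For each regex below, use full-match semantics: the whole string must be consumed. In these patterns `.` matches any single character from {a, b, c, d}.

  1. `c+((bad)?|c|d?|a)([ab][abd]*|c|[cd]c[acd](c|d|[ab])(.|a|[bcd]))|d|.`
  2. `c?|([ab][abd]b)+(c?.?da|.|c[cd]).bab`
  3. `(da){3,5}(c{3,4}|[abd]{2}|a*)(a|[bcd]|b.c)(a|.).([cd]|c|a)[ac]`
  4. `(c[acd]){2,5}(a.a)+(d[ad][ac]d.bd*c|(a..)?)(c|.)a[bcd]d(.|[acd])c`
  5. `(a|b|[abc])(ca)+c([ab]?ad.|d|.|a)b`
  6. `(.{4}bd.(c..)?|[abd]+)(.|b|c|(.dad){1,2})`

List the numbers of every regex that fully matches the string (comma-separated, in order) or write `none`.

4

1 → no match
2 → no match
3 → no match — must start with "da"
4 → match
5 → no match — must end with "b"
6 → no match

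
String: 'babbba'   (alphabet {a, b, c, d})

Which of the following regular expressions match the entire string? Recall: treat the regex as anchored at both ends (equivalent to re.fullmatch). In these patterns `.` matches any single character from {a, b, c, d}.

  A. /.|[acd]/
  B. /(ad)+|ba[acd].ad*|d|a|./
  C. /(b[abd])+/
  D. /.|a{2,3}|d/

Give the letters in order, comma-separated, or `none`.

C

A → no match
B → no match
C → match
D → no match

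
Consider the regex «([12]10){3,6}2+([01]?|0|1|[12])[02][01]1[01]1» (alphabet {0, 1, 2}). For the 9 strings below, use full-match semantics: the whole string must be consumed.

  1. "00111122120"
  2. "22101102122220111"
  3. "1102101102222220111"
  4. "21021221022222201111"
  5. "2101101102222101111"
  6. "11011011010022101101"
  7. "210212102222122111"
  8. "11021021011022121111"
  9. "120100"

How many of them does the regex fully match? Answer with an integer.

3

1 → no match — must end with "1"
2 → no match
3 → match
4 → no match
5 → match
6 → no match
7 → no match
8 → match
9 → no match — must end with "1"
Total matched: 3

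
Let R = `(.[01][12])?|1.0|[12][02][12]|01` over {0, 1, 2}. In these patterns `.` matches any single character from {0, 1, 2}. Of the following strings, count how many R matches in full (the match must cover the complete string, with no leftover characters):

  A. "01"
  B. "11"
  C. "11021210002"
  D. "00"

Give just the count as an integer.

1

A → match
B → no match
C → no match
D → no match
Total matched: 1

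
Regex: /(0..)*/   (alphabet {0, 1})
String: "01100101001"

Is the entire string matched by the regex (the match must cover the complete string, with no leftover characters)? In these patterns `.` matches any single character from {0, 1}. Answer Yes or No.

No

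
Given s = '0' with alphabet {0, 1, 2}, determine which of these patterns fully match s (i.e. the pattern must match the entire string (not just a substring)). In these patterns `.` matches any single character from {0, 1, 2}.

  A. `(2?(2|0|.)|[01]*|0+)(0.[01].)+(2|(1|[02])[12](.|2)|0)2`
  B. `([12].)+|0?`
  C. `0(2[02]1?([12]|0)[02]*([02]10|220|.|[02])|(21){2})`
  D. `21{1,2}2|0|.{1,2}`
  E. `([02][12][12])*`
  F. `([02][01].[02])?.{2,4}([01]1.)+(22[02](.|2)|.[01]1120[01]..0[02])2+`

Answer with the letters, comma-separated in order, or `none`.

B, D

A → no match — must end with '2'
B → match
C → no match
D → match
E → no match
F → no match — must end with '2'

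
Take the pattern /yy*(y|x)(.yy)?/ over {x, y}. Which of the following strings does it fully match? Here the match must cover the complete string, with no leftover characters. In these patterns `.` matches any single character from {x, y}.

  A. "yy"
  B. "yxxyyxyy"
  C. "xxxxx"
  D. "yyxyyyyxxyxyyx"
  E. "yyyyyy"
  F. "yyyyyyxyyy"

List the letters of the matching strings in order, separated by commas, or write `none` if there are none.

A, E, F

A → match
B → no match
C → no match — must start with "y"
D → no match
E → match
F → match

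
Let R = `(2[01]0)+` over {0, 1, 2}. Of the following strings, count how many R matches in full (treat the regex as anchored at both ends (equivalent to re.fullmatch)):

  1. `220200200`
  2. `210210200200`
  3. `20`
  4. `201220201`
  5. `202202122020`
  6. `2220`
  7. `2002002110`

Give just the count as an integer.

1 → no match
2 → match
3 → no match
4 → no match — must end with `0`
5 → no match
6 → no match
7 → no match
Total matched: 1

1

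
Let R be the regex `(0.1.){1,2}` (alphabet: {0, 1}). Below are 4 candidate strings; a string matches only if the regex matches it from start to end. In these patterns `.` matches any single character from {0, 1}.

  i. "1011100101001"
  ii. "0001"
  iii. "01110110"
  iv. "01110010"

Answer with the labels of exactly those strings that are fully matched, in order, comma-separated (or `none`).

iii, iv

i → no match — must start with "0"
ii → no match
iii → match
iv → match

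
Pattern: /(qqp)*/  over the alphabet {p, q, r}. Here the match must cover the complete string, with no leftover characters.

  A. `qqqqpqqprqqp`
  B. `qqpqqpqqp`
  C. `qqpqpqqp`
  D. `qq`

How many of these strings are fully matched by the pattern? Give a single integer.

1

A → no match
B → match
C → no match
D → no match
Total matched: 1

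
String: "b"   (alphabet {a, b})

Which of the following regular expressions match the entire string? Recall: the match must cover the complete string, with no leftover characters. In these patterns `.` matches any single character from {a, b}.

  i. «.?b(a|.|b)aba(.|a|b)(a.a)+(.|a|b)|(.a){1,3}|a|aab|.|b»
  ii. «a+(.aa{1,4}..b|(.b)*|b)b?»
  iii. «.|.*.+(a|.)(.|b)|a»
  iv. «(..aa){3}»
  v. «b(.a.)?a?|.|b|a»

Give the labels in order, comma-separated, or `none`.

i → match
ii → no match — must start with "a"
iii → match
iv → no match — must end with "aa"
v → match

i, iii, v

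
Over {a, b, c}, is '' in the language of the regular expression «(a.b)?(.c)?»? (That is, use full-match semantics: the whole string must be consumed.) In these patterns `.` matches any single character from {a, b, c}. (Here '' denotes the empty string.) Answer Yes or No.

Yes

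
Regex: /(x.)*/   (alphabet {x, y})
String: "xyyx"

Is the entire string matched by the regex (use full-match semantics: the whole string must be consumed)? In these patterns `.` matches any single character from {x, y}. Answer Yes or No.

No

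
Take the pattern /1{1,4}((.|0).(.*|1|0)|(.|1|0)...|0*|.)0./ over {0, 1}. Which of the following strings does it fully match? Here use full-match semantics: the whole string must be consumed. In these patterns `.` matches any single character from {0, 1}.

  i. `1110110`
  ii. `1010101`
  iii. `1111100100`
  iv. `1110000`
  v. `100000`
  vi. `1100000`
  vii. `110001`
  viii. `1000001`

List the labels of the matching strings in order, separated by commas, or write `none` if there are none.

i → no match
ii → match
iii → match
iv → match
v → match
vi → match
vii → match
viii → match

ii, iii, iv, v, vi, vii, viii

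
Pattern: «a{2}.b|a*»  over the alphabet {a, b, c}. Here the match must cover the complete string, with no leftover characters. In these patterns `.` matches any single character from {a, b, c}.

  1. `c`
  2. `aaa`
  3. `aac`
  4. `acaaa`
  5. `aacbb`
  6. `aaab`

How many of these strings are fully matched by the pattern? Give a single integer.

2

1 → no match
2 → match
3 → no match
4 → no match
5 → no match
6 → match
Total matched: 2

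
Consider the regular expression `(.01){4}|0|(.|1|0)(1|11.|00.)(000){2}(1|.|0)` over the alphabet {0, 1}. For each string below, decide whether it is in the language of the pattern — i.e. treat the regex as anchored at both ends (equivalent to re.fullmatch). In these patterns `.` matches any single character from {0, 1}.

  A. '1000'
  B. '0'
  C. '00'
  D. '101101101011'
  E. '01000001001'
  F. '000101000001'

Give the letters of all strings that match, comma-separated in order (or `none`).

B

A → no match
B → match
C → no match
D → no match
E → no match
F → no match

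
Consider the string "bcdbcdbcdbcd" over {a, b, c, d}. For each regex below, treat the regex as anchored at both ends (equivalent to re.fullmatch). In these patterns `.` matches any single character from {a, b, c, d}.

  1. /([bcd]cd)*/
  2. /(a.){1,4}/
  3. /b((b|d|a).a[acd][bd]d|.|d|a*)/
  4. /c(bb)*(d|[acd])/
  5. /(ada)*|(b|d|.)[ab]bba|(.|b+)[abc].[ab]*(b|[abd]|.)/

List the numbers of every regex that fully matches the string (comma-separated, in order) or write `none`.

1

1 → match
2 → no match — must start with "a"
3 → no match
4 → no match — must start with "c"
5 → no match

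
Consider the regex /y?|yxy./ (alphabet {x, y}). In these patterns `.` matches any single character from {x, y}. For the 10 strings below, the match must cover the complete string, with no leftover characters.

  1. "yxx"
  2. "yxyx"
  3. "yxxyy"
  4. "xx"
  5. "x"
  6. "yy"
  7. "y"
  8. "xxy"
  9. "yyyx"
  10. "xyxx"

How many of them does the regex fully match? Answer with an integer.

2

1 → no match
2 → match
3 → no match
4 → no match
5 → no match
6 → no match
7 → match
8 → no match
9 → no match
10 → no match
Total matched: 2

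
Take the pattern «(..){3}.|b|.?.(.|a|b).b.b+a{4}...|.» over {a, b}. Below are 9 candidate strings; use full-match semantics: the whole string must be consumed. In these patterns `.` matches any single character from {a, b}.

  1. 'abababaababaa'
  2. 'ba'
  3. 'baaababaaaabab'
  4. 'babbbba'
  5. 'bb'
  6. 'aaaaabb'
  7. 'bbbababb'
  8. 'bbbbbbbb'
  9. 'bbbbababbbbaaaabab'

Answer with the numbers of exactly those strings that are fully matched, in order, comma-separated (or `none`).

3, 4, 6

1 → no match
2 → no match
3 → match
4 → match
5 → no match
6 → match
7 → no match
8 → no match
9 → no match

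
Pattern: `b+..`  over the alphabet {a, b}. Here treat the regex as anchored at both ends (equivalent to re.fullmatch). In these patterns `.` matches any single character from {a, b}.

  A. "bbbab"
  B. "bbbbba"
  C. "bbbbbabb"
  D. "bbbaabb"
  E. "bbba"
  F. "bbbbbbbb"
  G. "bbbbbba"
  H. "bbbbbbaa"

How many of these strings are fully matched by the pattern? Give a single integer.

A → match
B → match
C → no match
D → no match
E → match
F → match
G → match
H → match
Total matched: 6

6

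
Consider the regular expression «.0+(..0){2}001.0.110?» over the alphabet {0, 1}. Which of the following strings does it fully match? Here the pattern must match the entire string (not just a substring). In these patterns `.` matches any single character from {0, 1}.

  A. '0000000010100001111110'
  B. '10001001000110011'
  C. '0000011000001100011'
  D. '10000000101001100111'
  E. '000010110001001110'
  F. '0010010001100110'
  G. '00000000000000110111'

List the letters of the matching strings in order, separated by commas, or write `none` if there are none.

B, E, G

A → no match
B → match
C → no match
D → no match
E → match
F → no match
G → match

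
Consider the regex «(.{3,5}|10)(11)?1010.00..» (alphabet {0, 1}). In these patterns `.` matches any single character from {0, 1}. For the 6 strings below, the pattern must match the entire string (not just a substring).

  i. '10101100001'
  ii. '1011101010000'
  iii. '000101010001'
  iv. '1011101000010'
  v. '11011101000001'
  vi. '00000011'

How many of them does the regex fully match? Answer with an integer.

i → no match
ii → match
iii → match
iv → match
v → match
vi → no match
Total matched: 4

4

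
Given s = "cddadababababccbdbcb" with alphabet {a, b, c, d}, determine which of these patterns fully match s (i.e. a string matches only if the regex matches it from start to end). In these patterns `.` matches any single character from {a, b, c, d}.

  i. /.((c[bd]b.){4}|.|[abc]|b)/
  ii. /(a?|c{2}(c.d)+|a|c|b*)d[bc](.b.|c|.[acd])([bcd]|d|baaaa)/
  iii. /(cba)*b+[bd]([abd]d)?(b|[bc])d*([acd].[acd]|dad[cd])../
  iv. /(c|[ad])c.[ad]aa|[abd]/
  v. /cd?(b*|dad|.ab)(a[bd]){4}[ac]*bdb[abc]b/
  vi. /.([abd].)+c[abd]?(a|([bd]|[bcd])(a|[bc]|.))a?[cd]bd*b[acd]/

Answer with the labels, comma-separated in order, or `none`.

i → no match
ii → no match
iii → no match
iv → no match
v → match
vi → no match

v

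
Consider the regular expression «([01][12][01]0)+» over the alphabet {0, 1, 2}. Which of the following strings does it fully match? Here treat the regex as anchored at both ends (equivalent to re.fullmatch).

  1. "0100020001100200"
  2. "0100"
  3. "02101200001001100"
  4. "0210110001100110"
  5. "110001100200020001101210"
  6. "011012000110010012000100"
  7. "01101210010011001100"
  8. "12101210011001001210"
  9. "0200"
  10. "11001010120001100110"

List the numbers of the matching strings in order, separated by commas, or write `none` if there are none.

1 → match
2. "0100" → match
3 → no match
4 → match
5 → match
6 → match
7 → match
8 → match
9. "0200" → match
10 → no match

1, 2, 4, 5, 6, 7, 8, 9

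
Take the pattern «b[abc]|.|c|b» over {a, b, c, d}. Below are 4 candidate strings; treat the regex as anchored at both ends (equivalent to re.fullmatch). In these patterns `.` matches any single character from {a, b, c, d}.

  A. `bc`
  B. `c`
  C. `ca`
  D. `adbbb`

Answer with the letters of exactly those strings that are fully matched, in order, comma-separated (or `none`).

A, B

A → match
B → match
C → no match
D → no match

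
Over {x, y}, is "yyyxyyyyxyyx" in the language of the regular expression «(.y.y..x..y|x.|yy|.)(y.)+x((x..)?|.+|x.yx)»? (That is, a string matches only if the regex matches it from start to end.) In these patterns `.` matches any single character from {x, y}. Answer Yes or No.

Yes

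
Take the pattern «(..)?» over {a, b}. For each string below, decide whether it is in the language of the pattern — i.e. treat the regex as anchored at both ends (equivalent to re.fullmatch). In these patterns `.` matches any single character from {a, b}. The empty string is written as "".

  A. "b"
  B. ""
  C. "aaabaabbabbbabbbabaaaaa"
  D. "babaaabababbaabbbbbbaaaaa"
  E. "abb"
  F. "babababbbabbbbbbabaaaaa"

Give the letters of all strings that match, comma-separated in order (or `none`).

A → no match
B → match
C → no match
D → no match
E → no match
F → no match

B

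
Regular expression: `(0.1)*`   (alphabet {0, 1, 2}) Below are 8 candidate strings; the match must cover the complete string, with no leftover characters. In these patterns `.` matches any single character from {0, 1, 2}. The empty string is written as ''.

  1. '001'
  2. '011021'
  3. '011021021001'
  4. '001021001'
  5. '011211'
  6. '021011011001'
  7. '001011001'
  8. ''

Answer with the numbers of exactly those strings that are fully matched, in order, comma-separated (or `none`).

1 → match
2 → match
3 → match
4 → match
5 → no match
6 → match
7 → match
8 → match

1, 2, 3, 4, 6, 7, 8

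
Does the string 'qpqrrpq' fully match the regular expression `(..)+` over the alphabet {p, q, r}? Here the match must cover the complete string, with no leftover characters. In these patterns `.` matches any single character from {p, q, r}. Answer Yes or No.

No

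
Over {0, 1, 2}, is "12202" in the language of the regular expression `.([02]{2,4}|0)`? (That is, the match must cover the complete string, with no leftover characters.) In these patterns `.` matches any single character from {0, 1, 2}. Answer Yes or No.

Yes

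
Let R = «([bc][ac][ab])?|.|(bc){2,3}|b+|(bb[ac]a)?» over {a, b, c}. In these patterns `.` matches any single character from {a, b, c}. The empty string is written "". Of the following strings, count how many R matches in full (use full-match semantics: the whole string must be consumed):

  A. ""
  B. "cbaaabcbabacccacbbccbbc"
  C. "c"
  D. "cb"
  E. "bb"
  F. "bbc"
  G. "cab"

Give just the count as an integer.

4

A → match
B → no match
C → match
D → no match
E → match
F → no match
G → match
Total matched: 4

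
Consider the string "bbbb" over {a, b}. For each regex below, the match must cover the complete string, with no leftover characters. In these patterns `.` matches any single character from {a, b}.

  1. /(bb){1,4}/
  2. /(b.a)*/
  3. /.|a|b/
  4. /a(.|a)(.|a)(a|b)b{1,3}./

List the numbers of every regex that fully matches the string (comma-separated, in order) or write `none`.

1

1 → match
2 → no match
3 → no match
4 → no match — must start with "a"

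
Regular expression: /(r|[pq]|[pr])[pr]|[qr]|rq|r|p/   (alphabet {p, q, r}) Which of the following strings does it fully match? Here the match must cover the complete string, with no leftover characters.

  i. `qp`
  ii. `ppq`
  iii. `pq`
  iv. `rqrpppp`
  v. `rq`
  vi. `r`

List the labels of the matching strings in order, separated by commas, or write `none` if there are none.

i, v, vi

i → match
ii → no match
iii → no match
iv → no match
v → match
vi → match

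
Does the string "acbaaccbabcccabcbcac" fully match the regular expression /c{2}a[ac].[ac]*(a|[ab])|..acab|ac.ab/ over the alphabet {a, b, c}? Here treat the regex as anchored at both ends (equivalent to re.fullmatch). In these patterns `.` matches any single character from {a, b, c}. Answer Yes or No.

No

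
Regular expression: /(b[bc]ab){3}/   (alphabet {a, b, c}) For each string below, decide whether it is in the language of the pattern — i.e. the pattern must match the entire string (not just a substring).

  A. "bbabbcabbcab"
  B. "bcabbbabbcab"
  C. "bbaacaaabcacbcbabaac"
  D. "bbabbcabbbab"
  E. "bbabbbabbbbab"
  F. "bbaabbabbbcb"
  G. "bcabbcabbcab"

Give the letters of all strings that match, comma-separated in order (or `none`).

A, B, D, G

A → match
B → match
C → no match — must end with "ab"
D → match
E → no match
F → no match — must end with "ab"
G → match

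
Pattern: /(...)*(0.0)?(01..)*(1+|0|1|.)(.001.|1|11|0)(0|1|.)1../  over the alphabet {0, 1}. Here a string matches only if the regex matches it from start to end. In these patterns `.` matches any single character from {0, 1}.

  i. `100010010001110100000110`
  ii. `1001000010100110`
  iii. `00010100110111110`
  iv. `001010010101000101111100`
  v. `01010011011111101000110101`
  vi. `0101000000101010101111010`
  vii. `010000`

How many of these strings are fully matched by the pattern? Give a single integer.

3

i → match
ii → no match
iii → no match
iv → match
v → match
vi → no match
vii → no match
Total matched: 3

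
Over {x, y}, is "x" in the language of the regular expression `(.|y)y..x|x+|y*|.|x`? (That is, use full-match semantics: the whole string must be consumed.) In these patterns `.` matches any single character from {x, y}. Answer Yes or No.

Yes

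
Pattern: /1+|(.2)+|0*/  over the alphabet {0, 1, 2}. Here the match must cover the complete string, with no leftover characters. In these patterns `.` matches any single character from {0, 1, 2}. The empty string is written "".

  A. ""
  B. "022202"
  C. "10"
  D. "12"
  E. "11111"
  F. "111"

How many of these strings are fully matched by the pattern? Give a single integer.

A → match
B → match
C → no match
D → match
E → match
F → match
Total matched: 5

5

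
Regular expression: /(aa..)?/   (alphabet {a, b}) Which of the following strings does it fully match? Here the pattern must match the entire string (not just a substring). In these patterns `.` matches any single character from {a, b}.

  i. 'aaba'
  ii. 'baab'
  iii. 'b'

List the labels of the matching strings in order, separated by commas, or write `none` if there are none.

i

i → match
ii → no match
iii → no match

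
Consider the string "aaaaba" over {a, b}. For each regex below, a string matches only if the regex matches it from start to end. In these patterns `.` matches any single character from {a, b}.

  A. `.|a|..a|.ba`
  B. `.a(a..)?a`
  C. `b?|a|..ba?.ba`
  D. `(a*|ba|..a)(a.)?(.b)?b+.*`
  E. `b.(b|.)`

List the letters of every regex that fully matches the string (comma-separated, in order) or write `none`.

B, D

A → no match
B → match
C → no match
D → match
E → no match — must start with "b"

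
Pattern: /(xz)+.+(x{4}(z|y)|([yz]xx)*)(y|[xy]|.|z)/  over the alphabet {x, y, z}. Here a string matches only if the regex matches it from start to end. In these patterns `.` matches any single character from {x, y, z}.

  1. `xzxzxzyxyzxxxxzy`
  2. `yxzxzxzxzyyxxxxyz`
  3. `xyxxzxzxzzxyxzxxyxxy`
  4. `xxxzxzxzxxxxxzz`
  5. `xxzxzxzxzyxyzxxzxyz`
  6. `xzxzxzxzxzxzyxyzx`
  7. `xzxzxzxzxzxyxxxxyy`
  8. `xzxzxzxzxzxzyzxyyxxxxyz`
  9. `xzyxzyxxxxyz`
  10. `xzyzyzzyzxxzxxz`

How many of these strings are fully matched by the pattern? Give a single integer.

6

1 → match
2 → no match — must start with `xz`
3 → no match — must start with `xz`
4 → no match — must start with `xz`
5 → no match — must start with `xz`
6 → match
7 → match
8 → match
9 → match
10 → match
Total matched: 6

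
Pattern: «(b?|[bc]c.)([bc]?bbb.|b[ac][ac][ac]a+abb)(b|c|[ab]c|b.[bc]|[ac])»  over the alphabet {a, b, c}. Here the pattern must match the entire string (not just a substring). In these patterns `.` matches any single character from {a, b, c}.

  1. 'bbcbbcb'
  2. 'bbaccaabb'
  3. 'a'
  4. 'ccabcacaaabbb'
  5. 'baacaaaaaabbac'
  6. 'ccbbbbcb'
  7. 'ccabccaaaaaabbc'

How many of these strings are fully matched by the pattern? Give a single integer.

1 → no match
2 → no match
3 → no match
4 → match
5 → match
6 → match
7 → match
Total matched: 4

4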